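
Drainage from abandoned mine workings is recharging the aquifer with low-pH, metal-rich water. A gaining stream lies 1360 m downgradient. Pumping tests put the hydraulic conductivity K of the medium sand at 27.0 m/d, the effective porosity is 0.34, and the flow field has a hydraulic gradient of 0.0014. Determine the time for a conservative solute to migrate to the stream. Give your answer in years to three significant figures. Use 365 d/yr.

33.5 years

q = Ki = 27.0 × 0.0014 = 0.03780 m/d
v_s = q/n_e = 0.03780/0.34 = 0.1112 m/d
t = L / v = 1360 / 0.1112 = 12230 d
   = 12230 / 365 = 33.5 yr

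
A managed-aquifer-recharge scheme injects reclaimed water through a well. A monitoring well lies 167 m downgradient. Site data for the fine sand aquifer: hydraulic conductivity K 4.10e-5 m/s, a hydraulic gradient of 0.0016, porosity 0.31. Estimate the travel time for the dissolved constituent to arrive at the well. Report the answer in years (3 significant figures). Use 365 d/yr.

K = 4.10e-5 m/s × 86400 s/d = 3.542 m/d
Specific discharge q = 3.542 × 0.0016 = 0.005668 m/d
Average linear velocity = 0.005668 / 0.31 = 0.01828 m/d
t = L / v = 167 / 0.01828 = 9134 d
   = 9134 / 365 = 25.0 yr

25.0 years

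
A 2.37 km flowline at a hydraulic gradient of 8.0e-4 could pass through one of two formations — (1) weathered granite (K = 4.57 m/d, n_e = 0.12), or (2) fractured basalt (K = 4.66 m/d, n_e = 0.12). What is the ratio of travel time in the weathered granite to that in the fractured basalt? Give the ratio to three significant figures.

Unit 1 (weathered granite): v = 4.57×8.0e-4/0.12 = 0.03047 m/d, t = 2370/0.03047 = 77790 d
Unit 2 (fractured basalt): v = 4.66×8.0e-4/0.12 = 0.03107 m/d, t = 2370/0.03107 = 76290 d
t(weathered granite) / t(fractured basalt) = 77790/76290 = 1.02

1.02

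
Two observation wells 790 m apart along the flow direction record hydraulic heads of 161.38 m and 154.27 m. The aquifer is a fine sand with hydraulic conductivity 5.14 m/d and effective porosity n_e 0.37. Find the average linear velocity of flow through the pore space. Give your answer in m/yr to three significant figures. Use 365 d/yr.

Hydraulic gradient i = (161.38 − 154.27) / 790 = 7.11 / 790 = 0.009000
Specific discharge q = 5.14 × 0.009000 = 0.04626 m/d
Seepage velocity v = q / n = 0.04626 / 0.37 = 0.1250 m/d
   = 0.1250 × 365 = 45.6 m/yr

45.6 m/yr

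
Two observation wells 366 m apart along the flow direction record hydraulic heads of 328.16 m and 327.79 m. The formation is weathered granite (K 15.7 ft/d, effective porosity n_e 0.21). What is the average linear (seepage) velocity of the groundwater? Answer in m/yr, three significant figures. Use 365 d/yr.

8.41 m/yr

Hydraulic gradient i = (328.16 − 327.79) / 366 = 0.37 / 366 = 0.001011
K = 15.7 ft/d × 0.3048 = 4.785 m/d
Darcy flux q = K·i = 4.785 × 0.001011 = 0.004838 m/d
v = Ki/n = 4.785·0.001011/0.21 = 0.02304 m/d
   = 0.02304 × 365 = 8.41 m/yr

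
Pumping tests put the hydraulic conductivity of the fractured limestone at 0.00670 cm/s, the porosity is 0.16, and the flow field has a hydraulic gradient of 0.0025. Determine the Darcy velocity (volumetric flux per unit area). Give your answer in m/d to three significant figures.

K = 0.00670 cm/s × 864 = 5.789 m/d
q = Ki = 5.789 × 0.0025 = 0.01447 m/d

0.0145 m/d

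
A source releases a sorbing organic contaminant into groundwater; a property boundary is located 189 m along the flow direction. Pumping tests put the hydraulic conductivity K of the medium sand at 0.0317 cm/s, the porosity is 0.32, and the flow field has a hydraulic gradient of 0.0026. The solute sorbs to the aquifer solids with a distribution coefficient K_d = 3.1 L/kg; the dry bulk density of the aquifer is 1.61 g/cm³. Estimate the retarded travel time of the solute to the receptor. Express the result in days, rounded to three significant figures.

K = 0.0317 cm/s × 864 = 27.39 m/d
q = Ki = 27.39 × 0.0026 = 0.07121 m/d
v = Ki/n = 27.39·0.0026/0.32 = 0.2225 m/d
Retardation R = 1 + ρ_b·K_d/n = 1 + 1.61×3.1/0.32 = 16.60
Contaminant velocity v_c = v/R = 0.2225/16.60 = 0.01341 m/d
t = L/v_c = 189/0.01341 = 14100 d

14100 days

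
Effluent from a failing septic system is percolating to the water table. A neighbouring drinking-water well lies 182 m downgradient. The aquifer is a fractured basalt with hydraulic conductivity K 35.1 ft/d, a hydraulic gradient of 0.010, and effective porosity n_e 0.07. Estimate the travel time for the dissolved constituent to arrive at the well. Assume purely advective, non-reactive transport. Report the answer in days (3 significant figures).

K = 35.1 ft/d × 0.3048 = 10.70 m/d
q = Ki = 10.70 × 0.010 = 0.1070 m/d
v_s = q/n_e = 0.1070/0.07 = 1.528 m/d
t = L / v = 182 / 1.528 = 119.1 d

119 days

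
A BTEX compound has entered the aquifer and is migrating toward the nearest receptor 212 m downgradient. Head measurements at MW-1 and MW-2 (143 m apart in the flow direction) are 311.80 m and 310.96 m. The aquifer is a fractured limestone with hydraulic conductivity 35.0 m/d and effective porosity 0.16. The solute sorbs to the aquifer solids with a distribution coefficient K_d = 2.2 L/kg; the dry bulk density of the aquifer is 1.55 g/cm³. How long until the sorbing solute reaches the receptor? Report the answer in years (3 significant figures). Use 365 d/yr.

Hydraulic gradient i = (311.80 − 310.96) / 143 = 0.84 / 143 = 0.005874
Darcy flux q = K·i = 35.0 × 0.005874 = 0.2056 m/d
Seepage velocity v = q / n = 0.2056 / 0.16 = 1.285 m/d
Retardation R = 1 + ρ_b·K_d/n = 1 + 1.55×2.2/0.16 = 22.31
Contaminant velocity v_c = v/R = 1.285/22.31 = 0.05759 m/d
t = L/v_c = 212/0.05759 = 3681 d
   = 3681/365 = 10.1 yr

10.1 years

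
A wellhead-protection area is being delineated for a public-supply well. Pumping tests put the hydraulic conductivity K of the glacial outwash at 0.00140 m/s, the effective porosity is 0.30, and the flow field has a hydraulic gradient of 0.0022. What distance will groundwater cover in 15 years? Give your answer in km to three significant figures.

4.86 km

K = 0.00140 m/s × 86400 s/d = 121.0 m/d
Specific discharge q = 121.0 × 0.0022 = 0.2661 m/d
Average linear velocity = 0.2661 / 0.30 = 0.8870 m/d
T = 15 yr × 365 = 5475 d
L = v × T = 0.8870 × 5475 = 4857 m
   = 4.86 km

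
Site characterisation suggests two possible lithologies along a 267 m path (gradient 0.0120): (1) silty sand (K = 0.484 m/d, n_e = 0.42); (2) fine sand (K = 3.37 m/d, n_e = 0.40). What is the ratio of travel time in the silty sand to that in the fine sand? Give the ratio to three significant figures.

7.31

Unit 1 (silty sand): v = 0.484×0.012/0.42 = 0.01383 m/d, t = 267/0.01383 = 19310 d
Unit 2 (fine sand): v = 3.37×0.012/0.40 = 0.1011 m/d, t = 267/0.1011 = 2641 d
t(silty sand) / t(fine sand) = 19310/2641 = 7.31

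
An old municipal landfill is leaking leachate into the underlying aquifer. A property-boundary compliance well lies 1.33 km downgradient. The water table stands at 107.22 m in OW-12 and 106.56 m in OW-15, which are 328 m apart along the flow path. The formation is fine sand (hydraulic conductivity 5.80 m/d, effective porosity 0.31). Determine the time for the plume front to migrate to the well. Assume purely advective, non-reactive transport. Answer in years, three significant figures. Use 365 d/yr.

Hydraulic gradient i = (107.22 − 106.56) / 328 = 0.66 / 328 = 0.002012
Specific discharge q = 5.80 × 0.002012 = 0.01167 m/d
v = Ki/n = 5.80·0.002012/0.31 = 0.03765 m/d
L = 1.33 km = 1330 m
t = L / v = 1330 / 0.03765 = 35330 d
   = 35330 / 365 = 96.8 yr

96.8 years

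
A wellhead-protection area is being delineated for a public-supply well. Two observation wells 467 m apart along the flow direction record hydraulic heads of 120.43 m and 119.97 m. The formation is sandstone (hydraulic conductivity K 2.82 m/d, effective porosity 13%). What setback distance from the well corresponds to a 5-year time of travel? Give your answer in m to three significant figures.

39.0 m

Hydraulic gradient i = (120.43 − 119.97) / 467 = 0.46 / 467 = 9.850e-4
q = Ki = 2.82 × 9.850e-4 = 0.002778 m/d
Seepage velocity v = q / n = 0.002778 / 0.13 = 0.02137 m/d
T = 5 yr × 365 = 1825 d
L = v × T = 0.02137 × 1825 = 39.00 m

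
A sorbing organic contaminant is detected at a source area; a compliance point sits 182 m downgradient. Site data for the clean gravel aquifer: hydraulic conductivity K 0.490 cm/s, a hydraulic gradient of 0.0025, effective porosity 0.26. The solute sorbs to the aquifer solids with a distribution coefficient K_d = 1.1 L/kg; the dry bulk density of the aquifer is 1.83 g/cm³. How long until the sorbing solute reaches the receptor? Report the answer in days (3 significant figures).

391 days

K = 0.490 cm/s × 864 = 423.4 m/d
Darcy flux q = K·i = 423.4 × 0.0025 = 1.058 m/d
v = Ki/n = 423.4·0.0025/0.26 = 4.071 m/d
Retardation R = 1 + ρ_b·K_d/n = 1 + 1.83×1.1/0.26 = 8.742
Contaminant velocity v_c = v/R = 4.071/8.742 = 0.4656 m/d
t = L/v_c = 182/0.4656 = 390.9 d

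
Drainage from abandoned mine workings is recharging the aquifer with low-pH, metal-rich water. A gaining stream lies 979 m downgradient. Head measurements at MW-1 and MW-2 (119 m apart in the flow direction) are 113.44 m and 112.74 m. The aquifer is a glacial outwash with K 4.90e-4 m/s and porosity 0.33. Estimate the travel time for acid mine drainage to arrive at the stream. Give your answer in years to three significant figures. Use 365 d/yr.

Hydraulic gradient i = (113.44 − 112.74) / 119 = 0.70 / 119 = 0.005882
K = 4.90e-4 m/s × 86400 s/d = 42.34 m/d
Darcy flux q = K·i = 42.34 × 0.005882 = 0.2490 m/d
v_s = q/n_e = 0.2490/0.33 = 0.7547 m/d
t = L / v = 979 / 0.7547 = 1297 d
   = 1297 / 365 = 3.55 yr

3.55 years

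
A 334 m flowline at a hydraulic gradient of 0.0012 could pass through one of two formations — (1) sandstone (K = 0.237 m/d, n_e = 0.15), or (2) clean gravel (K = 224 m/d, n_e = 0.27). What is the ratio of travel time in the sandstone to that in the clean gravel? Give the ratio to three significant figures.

525

Unit 1 (sandstone): v = 0.237×0.0012/0.15 = 0.001896 m/d, t = 334/0.001896 = 176200 d
Unit 2 (clean gravel): v = 224×0.0012/0.27 = 0.9956 m/d, t = 334/0.9956 = 335.5 d
t(sandstone) / t(clean gravel) = 176200/335.5 = 525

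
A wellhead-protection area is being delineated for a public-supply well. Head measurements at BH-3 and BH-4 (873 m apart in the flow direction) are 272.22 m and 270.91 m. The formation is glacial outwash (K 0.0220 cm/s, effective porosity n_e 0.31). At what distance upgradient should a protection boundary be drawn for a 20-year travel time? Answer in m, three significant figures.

Hydraulic gradient i = (272.22 − 270.91) / 873 = 1.31 / 873 = 0.001501
K = 0.0220 cm/s × 864 = 19.01 m/d
Darcy flux q = K·i = 19.01 × 0.001501 = 0.02852 m/d
Seepage velocity v = q / n = 0.02852 / 0.31 = 0.09201 m/d
T = 20 yr × 365 = 7300 d
L = v × T = 0.09201 × 7300 = 671.7 m

672 m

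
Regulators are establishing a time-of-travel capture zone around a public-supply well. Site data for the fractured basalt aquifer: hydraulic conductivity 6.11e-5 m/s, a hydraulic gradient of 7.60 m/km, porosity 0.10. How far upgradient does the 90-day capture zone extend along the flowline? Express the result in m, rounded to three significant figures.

36.1 m

K = 6.11e-5 m/s × 86400 s/d = 5.279 m/d
Darcy flux q = K·i = 5.279 × 0.0076 = 0.04012 m/d
v_s = q/n_e = 0.04012/0.10 = 0.4012 m/d
L = v × T = 0.4012 × 90 = 36.11 m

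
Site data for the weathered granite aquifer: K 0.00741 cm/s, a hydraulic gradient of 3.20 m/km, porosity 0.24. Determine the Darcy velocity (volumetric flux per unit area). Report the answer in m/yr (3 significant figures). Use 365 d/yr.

K = 0.00741 cm/s × 864 = 6.402 m/d
q = Ki = 6.402 × 0.0032 = 0.02049 m/d
   = 0.02049 × 365 = 7.48 m/yr

7.48 m/yr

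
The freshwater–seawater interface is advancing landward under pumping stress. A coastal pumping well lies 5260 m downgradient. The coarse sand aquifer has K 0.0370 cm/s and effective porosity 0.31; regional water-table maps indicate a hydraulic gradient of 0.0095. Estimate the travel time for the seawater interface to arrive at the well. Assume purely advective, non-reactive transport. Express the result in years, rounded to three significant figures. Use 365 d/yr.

K = 0.0370 cm/s × 864 = 31.97 m/d
Darcy flux q = K·i = 31.97 × 0.0095 = 0.3037 m/d
Average linear velocity = 0.3037 / 0.31 = 0.9797 m/d
t = L / v = 5260 / 0.9797 = 5369 d
   = 5369 / 365 = 14.7 yr

14.7 years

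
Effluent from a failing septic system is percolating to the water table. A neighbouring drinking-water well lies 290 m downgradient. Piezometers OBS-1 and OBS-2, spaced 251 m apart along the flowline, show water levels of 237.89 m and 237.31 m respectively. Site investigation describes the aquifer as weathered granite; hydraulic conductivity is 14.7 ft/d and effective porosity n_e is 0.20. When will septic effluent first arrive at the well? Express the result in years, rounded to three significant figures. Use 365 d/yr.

15.3 years

Hydraulic gradient i = (237.89 − 237.31) / 251 = 0.58 / 251 = 0.002311
K = 14.7 ft/d × 0.3048 = 4.481 m/d
Specific discharge q = 4.481 × 0.002311 = 0.01035 m/d
Average linear velocity = 0.01035 / 0.20 = 0.05177 m/d
t = L / v = 290 / 0.05177 = 5602 d
   = 5602 / 365 = 15.3 yr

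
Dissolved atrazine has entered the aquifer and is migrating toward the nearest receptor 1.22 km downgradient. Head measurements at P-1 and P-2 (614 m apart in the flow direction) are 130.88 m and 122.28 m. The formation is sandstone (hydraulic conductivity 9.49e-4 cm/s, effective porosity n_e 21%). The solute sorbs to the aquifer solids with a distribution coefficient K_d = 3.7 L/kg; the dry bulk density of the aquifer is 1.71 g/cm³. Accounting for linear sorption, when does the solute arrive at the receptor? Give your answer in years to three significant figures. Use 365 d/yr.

Hydraulic gradient i = (130.88 − 122.28) / 614 = 8.60 / 614 = 0.01401
K = 9.49e-4 cm/s × 864 = 0.8199 m/d
Specific discharge q = 0.8199 × 0.01401 = 0.01148 m/d
v_s = q/n_e = 0.01148/0.21 = 0.05469 m/d
Retardation R = 1 + ρ_b·K_d/n = 1 + 1.71×3.7/0.21 = 31.13
Contaminant velocity v_c = v/R = 0.05469/31.13 = 0.001757 m/d
L = 1.22 km = 1220 m
t = L/v_c = 1220/0.001757 = 694400 d
   = 694400/365 = 1900 yr

1900 years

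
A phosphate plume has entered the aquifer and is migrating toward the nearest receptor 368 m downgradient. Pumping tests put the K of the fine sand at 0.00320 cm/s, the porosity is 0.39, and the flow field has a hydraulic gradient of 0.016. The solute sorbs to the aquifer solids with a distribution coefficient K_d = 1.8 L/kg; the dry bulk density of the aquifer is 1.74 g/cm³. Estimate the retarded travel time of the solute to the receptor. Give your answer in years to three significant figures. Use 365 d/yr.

80.3 years

K = 0.00320 cm/s × 864 = 2.765 m/d
Specific discharge q = 2.765 × 0.016 = 0.04424 m/d
v = Ki/n = 2.765·0.016/0.39 = 0.1134 m/d
Retardation R = 1 + ρ_b·K_d/n = 1 + 1.74×1.8/0.39 = 9.031
Contaminant velocity v_c = v/R = 0.1134/9.031 = 0.01256 m/d
t = L/v_c = 368/0.01256 = 29300 d
   = 29300/365 = 80.3 yr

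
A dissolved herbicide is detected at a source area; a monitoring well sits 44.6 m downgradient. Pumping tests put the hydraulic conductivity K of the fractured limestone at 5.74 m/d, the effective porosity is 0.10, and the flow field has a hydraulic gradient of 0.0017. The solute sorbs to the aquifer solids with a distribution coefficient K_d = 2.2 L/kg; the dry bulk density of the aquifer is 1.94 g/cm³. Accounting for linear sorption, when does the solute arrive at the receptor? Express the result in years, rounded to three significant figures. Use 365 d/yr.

q = Ki = 5.74 × 0.0017 = 0.009758 m/d
Average linear velocity = 0.009758 / 0.10 = 0.09758 m/d
Retardation R = 1 + ρ_b·K_d/n = 1 + 1.94×2.2/0.10 = 43.68
Contaminant velocity v_c = v/R = 0.09758/43.68 = 0.002234 m/d
t = L/v_c = 44.6/0.002234 = 19960 d
   = 19960/365 = 54.7 yr

54.7 years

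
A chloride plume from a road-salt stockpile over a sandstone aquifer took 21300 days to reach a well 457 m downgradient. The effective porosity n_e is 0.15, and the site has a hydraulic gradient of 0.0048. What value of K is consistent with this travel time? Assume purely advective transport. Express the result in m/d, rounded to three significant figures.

v = L / t = 457 / 21300 = 0.02146 m/d
K = v · n / i = 0.02146 × 0.15 / 0.0048 = 0.670 m/d

0.670 m/d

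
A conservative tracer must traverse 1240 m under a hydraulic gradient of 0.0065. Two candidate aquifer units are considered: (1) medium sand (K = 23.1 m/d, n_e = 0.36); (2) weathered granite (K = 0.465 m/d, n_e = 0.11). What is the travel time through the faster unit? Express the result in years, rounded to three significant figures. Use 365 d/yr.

8.15 years

Unit 1 (medium sand): v = 23.1×0.0065/0.36 = 0.4171 m/d, t = 1240/0.4171 = 2973 d
Unit 2 (weathered granite): v = 0.465×0.0065/0.11 = 0.02748 m/d, t = 1240/0.02748 = 45130 d
Faster: 2973 d / 365 = 8.15 yr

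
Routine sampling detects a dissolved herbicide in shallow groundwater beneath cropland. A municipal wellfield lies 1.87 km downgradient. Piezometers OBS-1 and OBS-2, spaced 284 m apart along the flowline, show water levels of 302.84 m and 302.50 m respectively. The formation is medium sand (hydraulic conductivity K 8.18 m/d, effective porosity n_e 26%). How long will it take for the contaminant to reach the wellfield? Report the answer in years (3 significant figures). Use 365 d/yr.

136 years

Hydraulic gradient i = (302.84 − 302.50) / 284 = 0.34 / 284 = 0.001197
q = Ki = 8.18 × 0.001197 = 0.009793 m/d
Average linear velocity = 0.009793 / 0.26 = 0.03767 m/d
L = 1.87 km = 1870 m
t = L / v = 1870 / 0.03767 = 49650 d
   = 49650 / 365 = 136 yr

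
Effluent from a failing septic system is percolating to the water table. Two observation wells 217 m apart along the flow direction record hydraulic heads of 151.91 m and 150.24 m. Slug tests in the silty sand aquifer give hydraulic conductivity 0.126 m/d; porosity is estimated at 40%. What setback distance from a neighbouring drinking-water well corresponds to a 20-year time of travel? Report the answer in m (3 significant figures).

17.7 m

Hydraulic gradient i = (151.91 − 150.24) / 217 = 1.67 / 217 = 0.007696
q = Ki = 0.126 × 0.007696 = 9.697e-4 m/d
Average linear velocity = 9.697e-4 / 0.40 = 0.002424 m/d
T = 20 yr × 365 = 7300 d
L = v × T = 0.002424 × 7300 = 17.70 m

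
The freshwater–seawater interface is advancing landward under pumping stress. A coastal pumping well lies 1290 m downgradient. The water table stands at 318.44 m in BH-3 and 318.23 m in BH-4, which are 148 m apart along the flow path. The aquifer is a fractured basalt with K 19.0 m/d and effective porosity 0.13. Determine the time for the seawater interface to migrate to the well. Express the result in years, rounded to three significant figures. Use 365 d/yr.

17.0 years

Hydraulic gradient i = (318.44 − 318.23) / 148 = 0.21 / 148 = 0.001419
Specific discharge q = 19.0 × 0.001419 = 0.02696 m/d
v_s = q/n_e = 0.02696/0.13 = 0.2074 m/d
t = L / v = 1290 / 0.2074 = 6220 d
   = 6220 / 365 = 17.0 yr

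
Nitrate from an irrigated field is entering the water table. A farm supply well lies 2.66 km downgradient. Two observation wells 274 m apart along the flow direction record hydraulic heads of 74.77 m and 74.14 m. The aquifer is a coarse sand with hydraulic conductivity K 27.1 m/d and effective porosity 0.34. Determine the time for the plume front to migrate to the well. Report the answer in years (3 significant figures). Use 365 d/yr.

39.8 years

Hydraulic gradient i = (74.77 − 74.14) / 274 = 0.63 / 274 = 0.002299
q = Ki = 27.1 × 0.002299 = 0.06231 m/d
Average linear velocity = 0.06231 / 0.34 = 0.1833 m/d
L = 2.66 km = 2660 m
t = L / v = 2660 / 0.1833 = 14510 d
   = 14510 / 365 = 39.8 yr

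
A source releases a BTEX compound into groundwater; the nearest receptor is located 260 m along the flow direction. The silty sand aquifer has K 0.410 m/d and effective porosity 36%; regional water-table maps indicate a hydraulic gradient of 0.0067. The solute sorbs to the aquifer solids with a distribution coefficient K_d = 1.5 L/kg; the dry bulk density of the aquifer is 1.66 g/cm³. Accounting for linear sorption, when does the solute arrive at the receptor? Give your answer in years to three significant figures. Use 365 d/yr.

Darcy flux q = K·i = 0.410 × 0.0067 = 0.002747 m/d
Seepage velocity v = q / n = 0.002747 / 0.36 = 0.007631 m/d
Retardation R = 1 + ρ_b·K_d/n = 1 + 1.66×1.5/0.36 = 7.917
Contaminant velocity v_c = v/R = 0.007631/7.917 = 9.639e-4 m/d
t = L/v_c = 260/9.639e-4 = 269700 d
   = 269700/365 = 739 yr

739 years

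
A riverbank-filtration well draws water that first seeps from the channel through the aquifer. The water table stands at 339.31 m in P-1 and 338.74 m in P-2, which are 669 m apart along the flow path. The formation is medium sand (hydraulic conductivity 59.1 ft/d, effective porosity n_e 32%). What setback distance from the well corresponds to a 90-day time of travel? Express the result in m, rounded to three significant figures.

4.32 m

Hydraulic gradient i = (339.31 − 338.74) / 669 = 0.57 / 669 = 8.520e-4
K = 59.1 ft/d × 0.3048 = 18.01 m/d
Specific discharge q = 18.01 × 8.520e-4 = 0.01535 m/d
v_s = q/n_e = 0.01535/0.32 = 0.04796 m/d
L = v × T = 0.04796 × 90 = 4.317 m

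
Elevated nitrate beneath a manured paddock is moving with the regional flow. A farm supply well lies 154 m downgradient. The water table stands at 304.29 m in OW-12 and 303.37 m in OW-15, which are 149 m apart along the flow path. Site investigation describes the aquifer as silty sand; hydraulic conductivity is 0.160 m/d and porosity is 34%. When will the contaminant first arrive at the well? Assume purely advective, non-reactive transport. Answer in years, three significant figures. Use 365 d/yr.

145 years

Hydraulic gradient i = (304.29 − 303.37) / 149 = 0.92 / 149 = 0.006174
Specific discharge q = 0.160 × 0.006174 = 9.879e-4 m/d
Seepage velocity v = q / n = 9.879e-4 / 0.34 = 0.002906 m/d
t = L / v = 154 / 0.002906 = 53000 d
   = 53000 / 365 = 145 yr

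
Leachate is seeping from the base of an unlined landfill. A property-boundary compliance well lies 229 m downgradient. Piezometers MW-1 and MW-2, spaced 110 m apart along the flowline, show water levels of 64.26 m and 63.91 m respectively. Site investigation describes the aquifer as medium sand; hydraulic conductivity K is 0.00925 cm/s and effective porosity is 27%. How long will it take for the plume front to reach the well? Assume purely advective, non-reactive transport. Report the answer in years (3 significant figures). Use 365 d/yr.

6.66 years

Hydraulic gradient i = (64.26 − 63.91) / 110 = 0.35 / 110 = 0.003182
K = 0.00925 cm/s × 864 = 7.992 m/d
Specific discharge q = 7.992 × 0.003182 = 0.02543 m/d
Average linear velocity = 0.02543 / 0.27 = 0.09418 m/d
t = L / v = 229 / 0.09418 = 2431 d
   = 2431 / 365 = 6.66 yr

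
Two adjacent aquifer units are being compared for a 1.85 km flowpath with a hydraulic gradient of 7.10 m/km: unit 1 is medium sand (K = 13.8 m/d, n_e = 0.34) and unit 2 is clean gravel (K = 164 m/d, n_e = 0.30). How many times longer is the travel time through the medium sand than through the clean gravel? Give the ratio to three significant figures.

13.5

Unit 1 (medium sand): v = 13.8×0.0071/0.34 = 0.2882 m/d, t = 1850/0.2882 = 6420 d
Unit 2 (clean gravel): v = 164×0.0071/0.30 = 3.881 m/d, t = 1850/3.881 = 476.6 d
t(medium sand) / t(clean gravel) = 6420/476.6 = 13.5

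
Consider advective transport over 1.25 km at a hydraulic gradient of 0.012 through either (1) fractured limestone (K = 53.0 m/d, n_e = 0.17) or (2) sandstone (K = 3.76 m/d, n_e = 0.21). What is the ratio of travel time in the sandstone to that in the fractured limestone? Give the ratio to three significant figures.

17.4

Unit 1 (fractured limestone): v = 53.0×0.012/0.17 = 3.741 m/d, t = 1250/3.741 = 334.1 d
Unit 2 (sandstone): v = 3.76×0.012/0.21 = 0.2149 m/d, t = 1250/0.2149 = 5818 d
t(sandstone) / t(fractured limestone) = 5818/334.1 = 17.4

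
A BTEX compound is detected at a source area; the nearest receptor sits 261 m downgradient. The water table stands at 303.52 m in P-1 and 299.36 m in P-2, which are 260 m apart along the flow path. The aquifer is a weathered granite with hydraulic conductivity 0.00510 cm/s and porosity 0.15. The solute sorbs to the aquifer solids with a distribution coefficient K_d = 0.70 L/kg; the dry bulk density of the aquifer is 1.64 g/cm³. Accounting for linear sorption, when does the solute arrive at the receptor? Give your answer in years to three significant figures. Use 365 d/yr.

Hydraulic gradient i = (303.52 − 299.36) / 260 = 4.16 / 260 = 0.01600
K = 0.00510 cm/s × 864 = 4.406 m/d
Darcy flux q = K·i = 4.406 × 0.01600 = 0.07050 m/d
Average linear velocity = 0.07050 / 0.15 = 0.4700 m/d
Retardation R = 1 + ρ_b·K_d/n = 1 + 1.64×0.70/0.15 = 8.653
Contaminant velocity v_c = v/R = 0.4700/8.653 = 0.05432 m/d
t = L/v_c = 261/0.05432 = 4805 d
   = 4805/365 = 13.2 yr

13.2 years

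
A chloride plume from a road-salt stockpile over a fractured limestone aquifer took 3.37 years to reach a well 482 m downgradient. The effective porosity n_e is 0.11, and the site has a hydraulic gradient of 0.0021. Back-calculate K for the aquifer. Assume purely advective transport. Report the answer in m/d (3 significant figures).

t = 3.37 years = 1230 d
v = L / t = 482 / 1230 = 0.3919 m/d
K = v · n / i = 0.3919 × 0.11 / 0.0021 = 20.5 m/d

20.5 m/d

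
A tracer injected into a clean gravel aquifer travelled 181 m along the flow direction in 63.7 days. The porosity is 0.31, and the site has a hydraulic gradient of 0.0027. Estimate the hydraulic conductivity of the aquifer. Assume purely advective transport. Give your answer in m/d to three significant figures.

326 m/d

v = L / t = 181 / 63.7 = 2.841 m/d
K = v · n / i = 2.841 × 0.31 / 0.0027 = 326 m/d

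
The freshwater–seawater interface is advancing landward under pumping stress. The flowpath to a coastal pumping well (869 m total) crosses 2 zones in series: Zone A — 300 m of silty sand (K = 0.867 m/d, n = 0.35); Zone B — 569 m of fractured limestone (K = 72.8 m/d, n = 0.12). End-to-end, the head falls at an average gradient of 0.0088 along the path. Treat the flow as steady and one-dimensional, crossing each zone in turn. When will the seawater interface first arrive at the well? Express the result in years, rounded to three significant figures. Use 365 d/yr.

22.0 years

Steady 1-D flow in series ⇒ the Darcy flux q is identical in every zone and the zone head losses add (resistances L/K in series).
Σ(L/K) = 300/0.867 + 569/72.8 = 346.0 + 7.816 = 353.8 d
K_eq = L_total / Σ(L/K) = 869 / 353.8 = 2.456 m/d
q = K_eq · i = 2.456 × 0.0088 = 0.02161 m/d (same in every zone)
Zone A: v = q/n = 0.02161/0.35 = 0.06175 m/d → t_A = 300/0.06175 = 4858 d
Zone B: v = q/n = 0.02161/0.12 = 0.1801 m/d → t_B = 569/0.1801 = 3159 d
Total t = 4858 + 3159 = 8018 d
   = 8018 / 365 = 22.0 yr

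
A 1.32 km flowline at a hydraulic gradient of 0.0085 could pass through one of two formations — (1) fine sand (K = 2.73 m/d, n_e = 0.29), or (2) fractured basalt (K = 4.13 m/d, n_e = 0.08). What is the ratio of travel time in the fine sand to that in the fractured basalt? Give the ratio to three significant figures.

Unit 1 (fine sand): v = 2.73×0.0085/0.29 = 0.08002 m/d, t = 1320/0.08002 = 16500 d
Unit 2 (fractured basalt): v = 4.13×0.0085/0.08 = 0.4388 m/d, t = 1320/0.4388 = 3008 d
t(fine sand) / t(fractured basalt) = 16500/3008 = 5.48

5.48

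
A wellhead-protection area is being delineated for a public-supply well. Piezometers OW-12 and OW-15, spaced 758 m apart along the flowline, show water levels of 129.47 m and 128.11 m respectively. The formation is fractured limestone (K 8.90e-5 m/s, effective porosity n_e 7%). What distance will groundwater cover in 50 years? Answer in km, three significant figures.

3.60 km

Hydraulic gradient i = (129.47 − 128.11) / 758 = 1.36 / 758 = 0.001794
K = 8.90e-5 m/s × 86400 s/d = 7.690 m/d
Darcy flux q = K·i = 7.690 × 0.001794 = 0.01380 m/d
Average linear velocity = 0.01380 / 0.07 = 0.1971 m/d
T = 50 yr × 365 = 18250 d
L = v × T = 0.1971 × 18250 = 3597 m
   = 3.60 km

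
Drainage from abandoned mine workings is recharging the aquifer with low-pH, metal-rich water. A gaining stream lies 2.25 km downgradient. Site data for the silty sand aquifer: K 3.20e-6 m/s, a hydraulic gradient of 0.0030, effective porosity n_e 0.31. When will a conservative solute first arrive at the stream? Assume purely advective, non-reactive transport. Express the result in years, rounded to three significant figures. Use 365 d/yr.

K = 3.20e-6 m/s × 86400 s/d = 0.2765 m/d
q = Ki = 0.2765 × 0.0030 = 8.294e-4 m/d
Average linear velocity = 8.294e-4 / 0.31 = 0.002676 m/d
L = 2.25 km = 2250 m
t = L / v = 2250 / 0.002676 = 840900 d
   = 840900 / 365 = 2300 yr

2300 years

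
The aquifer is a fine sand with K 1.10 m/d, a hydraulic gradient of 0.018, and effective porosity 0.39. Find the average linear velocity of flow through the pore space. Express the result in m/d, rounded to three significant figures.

0.0508 m/d

Specific discharge q = 1.10 × 0.018 = 0.01980 m/d
v_s = q/n_e = 0.01980/0.39 = 0.05077 m/d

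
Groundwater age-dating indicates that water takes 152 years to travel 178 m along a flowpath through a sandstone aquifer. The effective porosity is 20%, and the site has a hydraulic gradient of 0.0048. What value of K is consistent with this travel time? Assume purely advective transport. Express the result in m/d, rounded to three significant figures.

0.134 m/d

t = 152 years = 55480 d
v = L / t = 178 / 55480 = 0.003208 m/d
K = v · n / i = 0.003208 × 0.20 / 0.0048 = 0.134 m/d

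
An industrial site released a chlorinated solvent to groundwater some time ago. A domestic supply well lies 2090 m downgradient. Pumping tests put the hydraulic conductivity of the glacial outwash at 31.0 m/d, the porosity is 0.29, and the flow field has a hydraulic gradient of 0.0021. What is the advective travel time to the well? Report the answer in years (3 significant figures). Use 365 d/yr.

q = Ki = 31.0 × 0.0021 = 0.06510 m/d
v = Ki/n = 31.0·0.0021/0.29 = 0.2245 m/d
t = L / v = 2090 / 0.2245 = 9310 d
   = 9310 / 365 = 25.5 yr

25.5 years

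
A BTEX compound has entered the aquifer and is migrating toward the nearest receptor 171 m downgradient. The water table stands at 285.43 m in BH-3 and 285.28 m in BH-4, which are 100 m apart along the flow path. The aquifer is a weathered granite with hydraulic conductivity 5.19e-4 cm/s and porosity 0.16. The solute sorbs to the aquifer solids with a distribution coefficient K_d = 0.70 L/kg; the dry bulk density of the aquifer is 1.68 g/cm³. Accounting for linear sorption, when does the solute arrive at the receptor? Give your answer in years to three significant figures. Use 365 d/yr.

Hydraulic gradient i = (285.43 − 285.28) / 100 = 0.15 / 100 = 0.001500
K = 5.19e-4 cm/s × 864 = 0.4484 m/d
q = Ki = 0.4484 × 0.001500 = 6.726e-4 m/d
Seepage velocity v = q / n = 6.726e-4 / 0.16 = 0.004204 m/d
Retardation R = 1 + ρ_b·K_d/n = 1 + 1.68×0.70/0.16 = 8.350
Contaminant velocity v_c = v/R = 0.004204/8.350 = 5.035e-4 m/d
t = L/v_c = 171/5.035e-4 = 339600 d
   = 339600/365 = 931 yr

931 years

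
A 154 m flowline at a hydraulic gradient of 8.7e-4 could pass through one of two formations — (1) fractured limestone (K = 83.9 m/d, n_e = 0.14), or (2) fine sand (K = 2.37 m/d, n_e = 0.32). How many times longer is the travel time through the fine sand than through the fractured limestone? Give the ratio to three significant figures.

Unit 1 (fractured limestone): v = 83.9×8.7e-4/0.14 = 0.5214 m/d, t = 154/0.5214 = 295.4 d
Unit 2 (fine sand): v = 2.37×8.7e-4/0.32 = 0.006443 m/d, t = 154/0.006443 = 23900 d
t(fine sand) / t(fractured limestone) = 23900/295.4 = 80.9

80.9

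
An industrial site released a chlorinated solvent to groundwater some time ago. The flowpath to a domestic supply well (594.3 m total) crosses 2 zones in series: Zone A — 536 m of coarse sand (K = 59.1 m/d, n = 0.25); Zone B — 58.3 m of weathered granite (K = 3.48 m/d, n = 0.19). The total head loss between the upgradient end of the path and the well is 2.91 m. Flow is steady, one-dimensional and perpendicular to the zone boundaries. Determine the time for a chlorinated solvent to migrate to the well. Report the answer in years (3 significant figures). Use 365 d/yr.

3.53 years

Steady 1-D flow in series ⇒ the Darcy flux q is identical in every zone and the zone head losses add (resistances L/K in series).
Σ(L/K) = 536/59.1 + 58.3/3.48 = 9.069 + 16.75 = 25.82 d
q = ΔH / Σ(L/K) = 2.91 / 25.82 = 0.1127 m/d (same in every zone)
Zone A: v = q/n = 0.1127/0.25 = 0.4508 m/d → t_A = 536/0.4508 = 1189 d
Zone B: v = q/n = 0.1127/0.19 = 0.5931 m/d → t_B = 58.3/0.5931 = 98.29 d
Total t = 1189 + 98.29 = 1287 d
   = 1287 / 365 = 3.53 yr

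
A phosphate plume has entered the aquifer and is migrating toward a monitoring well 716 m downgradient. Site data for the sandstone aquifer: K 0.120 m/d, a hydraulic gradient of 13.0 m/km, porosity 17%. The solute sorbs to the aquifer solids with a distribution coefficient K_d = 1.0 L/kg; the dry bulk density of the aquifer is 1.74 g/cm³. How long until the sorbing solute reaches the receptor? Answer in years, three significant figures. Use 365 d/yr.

2400 years

q = Ki = 0.120 × 0.013 = 0.001560 m/d
Average linear velocity = 0.001560 / 0.17 = 0.009176 m/d
Retardation R = 1 + ρ_b·K_d/n = 1 + 1.74×1.0/0.17 = 11.24
Contaminant velocity v_c = v/R = 0.009176/11.24 = 8.168e-4 m/d
t = L/v_c = 716/8.168e-4 = 876600 d
   = 876600/365 = 2400 yr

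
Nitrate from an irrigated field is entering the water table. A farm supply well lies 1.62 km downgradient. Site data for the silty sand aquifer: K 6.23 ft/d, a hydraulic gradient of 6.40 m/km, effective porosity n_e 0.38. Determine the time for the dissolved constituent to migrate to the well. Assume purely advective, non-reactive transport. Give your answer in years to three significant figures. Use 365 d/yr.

139 years

K = 6.23 ft/d × 0.3048 = 1.899 m/d
Darcy flux q = K·i = 1.899 × 0.0064 = 0.01215 m/d
Seepage velocity v = q / n = 0.01215 / 0.38 = 0.03198 m/d
L = 1.62 km = 1620 m
t = L / v = 1620 / 0.03198 = 50650 d
   = 50650 / 365 = 139 yr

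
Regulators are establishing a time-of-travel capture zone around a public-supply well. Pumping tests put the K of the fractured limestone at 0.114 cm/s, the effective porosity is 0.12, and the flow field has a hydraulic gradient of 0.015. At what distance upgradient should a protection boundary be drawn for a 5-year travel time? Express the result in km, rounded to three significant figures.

22.5 km

K = 0.114 cm/s × 864 = 98.50 m/d
Darcy flux q = K·i = 98.50 × 0.015 = 1.477 m/d
v = Ki/n = 98.50·0.015/0.12 = 12.31 m/d
T = 5 yr × 365 = 1825 d
L = v × T = 12.31 × 1825 = 22470 m
   = 22.5 km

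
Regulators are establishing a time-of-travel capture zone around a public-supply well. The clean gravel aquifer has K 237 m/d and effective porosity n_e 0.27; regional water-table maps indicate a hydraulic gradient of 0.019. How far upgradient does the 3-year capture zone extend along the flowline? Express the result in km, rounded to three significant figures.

18.3 km

q = Ki = 237 × 0.019 = 4.503 m/d
Seepage velocity v = q / n = 4.503 / 0.27 = 16.68 m/d
T = 3 yr × 365 = 1095 d
L = v × T = 16.68 × 1095 = 18260 m
   = 18.3 km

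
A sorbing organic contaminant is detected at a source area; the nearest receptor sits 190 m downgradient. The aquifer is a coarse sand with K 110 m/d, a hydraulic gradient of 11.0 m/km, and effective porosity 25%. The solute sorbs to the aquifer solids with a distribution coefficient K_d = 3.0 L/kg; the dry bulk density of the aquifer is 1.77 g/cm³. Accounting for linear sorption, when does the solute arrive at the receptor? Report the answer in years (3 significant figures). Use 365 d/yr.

Darcy flux q = K·i = 110 × 0.011 = 1.210 m/d
Average linear velocity = 1.210 / 0.25 = 4.840 m/d
Retardation R = 1 + ρ_b·K_d/n = 1 + 1.77×3.0/0.25 = 22.24
Contaminant velocity v_c = v/R = 4.840/22.24 = 0.2176 m/d
t = L/v_c = 190/0.2176 = 873.1 d
   = 873.1/365 = 2.39 yr

2.39 years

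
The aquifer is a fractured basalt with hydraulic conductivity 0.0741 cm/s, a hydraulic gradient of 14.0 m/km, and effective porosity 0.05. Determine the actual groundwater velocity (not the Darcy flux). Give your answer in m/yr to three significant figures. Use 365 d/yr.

6540 m/yr

K = 0.0741 cm/s × 864 = 64.02 m/d
Darcy flux q = K·i = 64.02 × 0.014 = 0.8963 m/d
v = Ki/n = 64.02·0.014/0.05 = 17.93 m/d
   = 17.93 × 365 = 6540 m/yr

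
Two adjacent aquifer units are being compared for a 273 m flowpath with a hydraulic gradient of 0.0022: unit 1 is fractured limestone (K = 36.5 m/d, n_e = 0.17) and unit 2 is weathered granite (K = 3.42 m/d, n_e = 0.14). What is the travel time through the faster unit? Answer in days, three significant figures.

578 days

Unit 1 (fractured limestone): v = 36.5×0.0022/0.17 = 0.4724 m/d, t = 273/0.4724 = 578.0 d
Unit 2 (weathered granite): v = 3.42×0.0022/0.14 = 0.05374 m/d, t = 273/0.05374 = 5080 d
Faster unit: t = 578 d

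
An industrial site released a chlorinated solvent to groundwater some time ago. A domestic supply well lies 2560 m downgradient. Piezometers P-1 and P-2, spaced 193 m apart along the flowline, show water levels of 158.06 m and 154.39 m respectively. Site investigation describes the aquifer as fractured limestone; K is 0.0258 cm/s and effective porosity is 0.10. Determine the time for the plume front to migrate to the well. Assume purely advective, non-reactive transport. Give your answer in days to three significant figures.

Hydraulic gradient i = (158.06 − 154.39) / 193 = 3.67 / 193 = 0.01902
K = 0.0258 cm/s × 864 = 22.29 m/d
q = Ki = 22.29 × 0.01902 = 0.4239 m/d
v_s = q/n_e = 0.4239/0.10 = 4.239 m/d
t = L / v = 2560 / 4.239 = 603.9 d

604 days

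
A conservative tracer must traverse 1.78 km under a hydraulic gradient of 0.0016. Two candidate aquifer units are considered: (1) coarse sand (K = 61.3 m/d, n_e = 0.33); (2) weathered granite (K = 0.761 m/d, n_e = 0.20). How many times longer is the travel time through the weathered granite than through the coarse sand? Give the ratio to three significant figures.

48.8

Unit 1 (coarse sand): v = 61.3×0.0016/0.33 = 0.2972 m/d, t = 1780/0.2972 = 5989 d
Unit 2 (weathered granite): v = 0.761×0.0016/0.20 = 0.006088 m/d, t = 1780/0.006088 = 292400 d
t(weathered granite) / t(coarse sand) = 292400/5989 = 48.8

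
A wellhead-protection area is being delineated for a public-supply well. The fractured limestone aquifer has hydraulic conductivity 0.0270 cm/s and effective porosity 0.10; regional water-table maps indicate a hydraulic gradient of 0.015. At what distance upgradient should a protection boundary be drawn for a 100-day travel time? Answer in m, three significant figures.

350 m

K = 0.0270 cm/s × 864 = 23.33 m/d
Specific discharge q = 23.33 × 0.015 = 0.3499 m/d
Average linear velocity = 0.3499 / 0.10 = 3.499 m/d
L = v × T = 3.499 × 100 = 349.9 m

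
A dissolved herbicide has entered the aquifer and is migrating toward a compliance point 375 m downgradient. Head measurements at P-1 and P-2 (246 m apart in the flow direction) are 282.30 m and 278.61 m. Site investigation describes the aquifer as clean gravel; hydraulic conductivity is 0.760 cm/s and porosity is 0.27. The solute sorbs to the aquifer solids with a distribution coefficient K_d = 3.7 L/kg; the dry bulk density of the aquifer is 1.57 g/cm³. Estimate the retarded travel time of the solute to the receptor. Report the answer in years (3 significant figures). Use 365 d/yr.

0.634 years

Hydraulic gradient i = (282.30 − 278.61) / 246 = 3.69 / 246 = 0.01500
K = 0.760 cm/s × 864 = 656.6 m/d
q = Ki = 656.6 × 0.01500 = 9.850 m/d
Seepage velocity v = q / n = 9.850 / 0.27 = 36.48 m/d
Retardation R = 1 + ρ_b·K_d/n = 1 + 1.57×3.7/0.27 = 22.51
Contaminant velocity v_c = v/R = 36.48/22.51 = 1.620 m/d
t = L/v_c = 375/1.620 = 231.4 d
   = 231.4/365 = 0.634 yr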